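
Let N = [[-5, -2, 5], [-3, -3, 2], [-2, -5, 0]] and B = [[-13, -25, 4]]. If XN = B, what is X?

N is on the right of X, so right-multiply by N⁻¹: X = BN⁻¹.
N has determinant 3; N⁻¹ = [[10/3, -25/3, 11/3], [-4/3, 10/3, -5/3], [3, -7, 3]].
X = BN⁻¹ = [[-13, -25, 4]] · [[10/3, -25/3, 11/3], [-4/3, 10/3, -5/3], [3, -7, 3]] = [[2, -3, 6]].

X = [[2, -3, 6]]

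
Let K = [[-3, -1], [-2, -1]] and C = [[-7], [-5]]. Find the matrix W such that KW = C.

Left-multiplying both sides by K⁻¹ gives W = K⁻¹C.
det K = 1, so K⁻¹ = [[-1, 1], [2, -3]].
W = K⁻¹C = [[-1, 1], [2, -3]] · [[-7], [-5]] = [[2], [1]].

W = [[2], [1]]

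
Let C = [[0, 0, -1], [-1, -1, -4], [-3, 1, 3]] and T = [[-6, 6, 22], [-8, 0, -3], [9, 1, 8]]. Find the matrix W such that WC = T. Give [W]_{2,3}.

Right-multiplying both sides by C⁻¹ gives W = TC⁻¹.
C has determinant 4; C⁻¹ = [[1/4, -1/4, -1/4], [15/4, -3/4, 1/4], [-1, 0, 0]].
W = TC⁻¹ = [[-6, 6, 22], [-8, 0, -3], [9, 1, 8]] · [[1/4, -1/4, -1/4], [15/4, -3/4, 1/4], [-1, 0, 0]] = [[-1, -3, 3], [1, 2, 2], [-2, -3, -2]].

2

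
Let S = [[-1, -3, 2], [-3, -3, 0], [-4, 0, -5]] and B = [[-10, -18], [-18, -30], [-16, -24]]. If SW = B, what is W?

W = [[4, 6], [2, 4], [0, 0]]

Since S multiplies W on the left, W = S⁻¹B.
S has determinant 6; S⁻¹ = [[5/2, -5/2, 1], [-5/2, 13/6, -1], [-2, 2, -1]].
W = S⁻¹B = [[5/2, -5/2, 1], [-5/2, 13/6, -1], [-2, 2, -1]] · [[-10, -18], [-18, -30], [-16, -24]] = [[4, 6], [2, 4], [0, 0]].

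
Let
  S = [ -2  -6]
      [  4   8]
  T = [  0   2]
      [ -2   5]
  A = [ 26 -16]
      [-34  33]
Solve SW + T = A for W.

SW = A − T = [[26, -18], [-32, 28]].
Left-multiplying both sides by S⁻¹ gives W = S⁻¹(A − T).
S has determinant 8; S⁻¹ = [[1, 3/4], [-1/2, -1/4]].
W = S⁻¹(A − T) = [[2, 3], [-5, 2]].

W = [[2, 3], [-5, 2]]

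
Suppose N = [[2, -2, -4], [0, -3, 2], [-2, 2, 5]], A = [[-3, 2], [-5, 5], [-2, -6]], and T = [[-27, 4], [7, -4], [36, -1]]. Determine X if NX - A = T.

X = [[-5, 0], [2, -1], [4, -1]]

NX = T + A = [[-30, 6], [2, 1], [34, -7]].
N is on the left of X, so left-multiply by N⁻¹: X = N⁻¹(T + A).
det N = -6, so N⁻¹ = [[19/6, -1/3, 8/3], [2/3, -1/3, 2/3], [1, 0, 1]].
X = N⁻¹(T + A) = [[-5, 0], [2, -1], [4, -1]].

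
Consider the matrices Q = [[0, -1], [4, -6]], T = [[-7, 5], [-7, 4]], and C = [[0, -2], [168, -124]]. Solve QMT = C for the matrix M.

M = [[-4, -2], [2, -2]]

Isolating M: multiply by Q⁻¹ from the left and T⁻¹ from the right, so M = Q⁻¹CT⁻¹.
det Q = 4; the adjugate gives Q⁻¹ = [[-3/2, 1/4], [-1, 0]].
T has determinant 7; T⁻¹ = [[4/7, -5/7], [1, -1]].
Q⁻¹C = [[42, -28], [0, 2]].
M = (Q⁻¹C)T⁻¹ = [[-4, -2], [2, -2]].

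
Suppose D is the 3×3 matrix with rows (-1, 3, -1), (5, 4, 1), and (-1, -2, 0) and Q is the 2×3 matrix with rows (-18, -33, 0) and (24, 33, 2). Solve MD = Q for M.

Since D sits to the right of M, M = QD⁻¹.
det D = 1, so D⁻¹ = [[2, 2, 7], [-1, -1, -4], [-6, -5, -19]].
M = QD⁻¹ = [[-18, -33, 0], [24, 33, 2]] · [[2, 2, 7], [-1, -1, -4], [-6, -5, -19]] = [[-3, -3, 6], [3, 5, -2]].

M = [[-3, -3, 6], [3, 5, -2]]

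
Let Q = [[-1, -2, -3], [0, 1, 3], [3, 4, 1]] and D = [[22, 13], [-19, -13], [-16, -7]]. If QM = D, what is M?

Since Q multiplies M on the left, M = Q⁻¹D.
det Q = 2; the adjugate gives Q⁻¹ = [[-11/2, -5, -3/2], [9/2, 4, 3/2], [-3/2, -1, -1/2]].
M = Q⁻¹D = [[-11/2, -5, -3/2], [9/2, 4, 3/2], [-3/2, -1, -1/2]] · [[22, 13], [-19, -13], [-16, -7]] = [[-2, 4], [-1, -4], [-6, -3]].

M = [[-2, 4], [-1, -4], [-6, -3]]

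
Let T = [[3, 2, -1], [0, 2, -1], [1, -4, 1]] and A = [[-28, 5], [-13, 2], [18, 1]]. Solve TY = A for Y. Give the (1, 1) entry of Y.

-5

Since T multiplies Y on the left, Y = T⁻¹A.
det T = -6; the adjugate gives T⁻¹ = [[1/3, -1/3, 0], [1/6, -2/3, -1/2], [1/3, -7/3, -1]].
Y = T⁻¹A = [[1/3, -1/3, 0], [1/6, -2/3, -1/2], [1/3, -7/3, -1]] · [[-28, 5], [-13, 2], [18, 1]] = [[-5, 1], [-5, -1], [3, -4]].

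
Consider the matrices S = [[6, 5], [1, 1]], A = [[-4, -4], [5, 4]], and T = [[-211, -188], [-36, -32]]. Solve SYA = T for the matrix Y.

Left-multiply by S⁻¹ and right-multiply by A⁻¹: Y = S⁻¹TA⁻¹.
S has determinant 1; S⁻¹ = [[1, -5], [-1, 6]].
det A = 4; the adjugate gives A⁻¹ = [[1, 1], [-5/4, -1]].
S⁻¹T = [[-31, -28], [-5, -4]].
Y = (S⁻¹T)A⁻¹ = [[4, -3], [0, -1]].

Y = [[4, -3], [0, -1]]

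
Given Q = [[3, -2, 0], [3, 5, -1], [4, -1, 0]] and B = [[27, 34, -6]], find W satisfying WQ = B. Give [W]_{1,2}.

Q is on the right of W, so right-multiply by Q⁻¹: W = BQ⁻¹.
det Q = 5; the adjugate gives Q⁻¹ = [[-1/5, 0, 2/5], [-4/5, 0, 3/5], [-23/5, -1, 21/5]].
W = BQ⁻¹ = [[27, 34, -6]] · [[-1/5, 0, 2/5], [-4/5, 0, 3/5], [-23/5, -1, 21/5]] = [[-5, 6, 6]].

6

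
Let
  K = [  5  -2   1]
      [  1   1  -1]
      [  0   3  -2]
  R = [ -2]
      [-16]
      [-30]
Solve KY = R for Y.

K is on the left of Y, so left-multiply by K⁻¹: Y = K⁻¹R.
det K = 4, so K⁻¹ = [[1/4, -1/4, 1/4], [1/2, -5/2, 3/2], [3/4, -15/4, 7/4]].
Y = K⁻¹R = [[1/4, -1/4, 1/4], [1/2, -5/2, 3/2], [3/4, -15/4, 7/4]] · [[-2], [-16], [-30]] = [[-4], [-6], [6]].

Y = [[-4], [-6], [6]]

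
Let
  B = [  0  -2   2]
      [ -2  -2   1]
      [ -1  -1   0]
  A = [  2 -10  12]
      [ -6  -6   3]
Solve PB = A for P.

Right-multiplying both sides by B⁻¹ gives P = AB⁻¹.
B has determinant 2; B⁻¹ = [[1/2, -1, 1], [-1/2, 1, -2], [0, 1, -2]].
P = AB⁻¹ = [[2, -10, 12], [-6, -6, 3]] · [[1/2, -1, 1], [-1/2, 1, -2], [0, 1, -2]] = [[6, 0, -2], [0, 3, 0]].

P = [[6, 0, -2], [0, 3, 0]]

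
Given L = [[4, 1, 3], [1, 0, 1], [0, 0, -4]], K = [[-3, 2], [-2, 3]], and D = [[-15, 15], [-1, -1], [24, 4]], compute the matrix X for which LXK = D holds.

Isolating X: multiply by L⁻¹ from the left and K⁻¹ from the right, so X = L⁻¹DK⁻¹.
L has determinant 4; L⁻¹ = [[0, 1, 1/4], [1, -4, -1/4], [0, 0, -1/4]].
K has determinant -5; K⁻¹ = [[-3/5, 2/5], [-2/5, 3/5]].
L⁻¹D = [[5, 0], [-17, 18], [-6, -1]].
X = (L⁻¹D)K⁻¹ = [[-3, 2], [3, 4], [4, -3]].

X = [[-3, 2], [3, 4], [4, -3]]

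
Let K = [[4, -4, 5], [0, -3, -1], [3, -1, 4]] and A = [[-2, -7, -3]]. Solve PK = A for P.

P = [[4, -1, -6]]

Right-multiplying both sides by K⁻¹ gives P = AK⁻¹.
K has determinant 5; K⁻¹ = [[-13/5, 11/5, 19/5], [-3/5, 1/5, 4/5], [9/5, -8/5, -12/5]].
P = AK⁻¹ = [[-2, -7, -3]] · [[-13/5, 11/5, 19/5], [-3/5, 1/5, 4/5], [9/5, -8/5, -12/5]] = [[4, -1, -6]].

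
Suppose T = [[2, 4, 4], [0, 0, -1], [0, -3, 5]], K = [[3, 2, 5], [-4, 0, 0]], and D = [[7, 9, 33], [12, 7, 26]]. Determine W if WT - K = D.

WT = D + K = [[10, 11, 38], [8, 7, 26]].
T is on the right of W, so right-multiply by T⁻¹: W = (D + K)T⁻¹.
T has determinant -6; T⁻¹ = [[1/2, 16/3, 2/3], [0, -5/3, -1/3], [0, -1, 0]].
W = (D + K)T⁻¹ = [[5, -3, 3], [4, 5, 3]].

W = [[5, -3, 3], [4, 5, 3]]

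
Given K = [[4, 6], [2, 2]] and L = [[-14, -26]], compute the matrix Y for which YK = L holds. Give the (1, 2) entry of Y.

Right-multiplying both sides by K⁻¹ gives Y = LK⁻¹.
det K = -4, so K⁻¹ = [[-1/2, 3/2], [1/2, -1]].
Y = LK⁻¹ = [[-14, -26]] · [[-1/2, 3/2], [1/2, -1]] = [[-6, 5]].

5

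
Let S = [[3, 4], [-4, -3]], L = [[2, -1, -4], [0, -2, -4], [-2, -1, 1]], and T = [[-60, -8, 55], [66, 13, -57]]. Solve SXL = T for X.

X = S⁻¹TL⁻¹ (apply S⁻¹ on the left and L⁻¹ on the right).
det S = 7; the adjugate gives S⁻¹ = [[-3/7, -4/7], [4/7, 3/7]].
det L = -4, so L⁻¹ = [[3/2, -5/4, 1], [-2, 3/2, -2], [1, -1, 1]].
S⁻¹T = [[-12, -4, 9], [-6, 1, 7]].
X = (S⁻¹T)L⁻¹ = [[-1, 0, 5], [-4, 2, -1]].

X = [[-1, 0, 5], [-4, 2, -1]]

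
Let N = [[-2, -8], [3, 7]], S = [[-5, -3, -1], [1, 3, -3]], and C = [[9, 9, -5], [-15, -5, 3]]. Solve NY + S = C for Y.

NY = C − S = [[14, 12, -4], [-16, -8, 6]].
N is on the left of Y, so left-multiply by N⁻¹: Y = N⁻¹(C − S).
det N = 10; the adjugate gives N⁻¹ = [[7/10, 4/5], [-3/10, -1/5]].
Y = N⁻¹(C − S) = [[-3, 2, 2], [-1, -2, 0]].

Y = [[-3, 2, 2], [-1, -2, 0]]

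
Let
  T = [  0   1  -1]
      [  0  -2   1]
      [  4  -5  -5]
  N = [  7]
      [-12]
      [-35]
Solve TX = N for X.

X = [[-5], [5], [-2]]

Left-multiplying both sides by T⁻¹ gives X = T⁻¹N.
det T = -4; the adjugate gives T⁻¹ = [[-15/4, -5/2, 1/4], [-1, -1, 0], [-2, -1, 0]].
X = T⁻¹N = [[-15/4, -5/2, 1/4], [-1, -1, 0], [-2, -1, 0]] · [[7], [-12], [-35]] = [[-5], [5], [-2]].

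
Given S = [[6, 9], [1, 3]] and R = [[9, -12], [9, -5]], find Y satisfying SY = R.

Y = [[-6, 1], [5, -2]]

Since S multiplies Y on the left, Y = S⁻¹R.
det S = 9; the adjugate gives S⁻¹ = [[1/3, -1], [-1/9, 2/3]].
Y = S⁻¹R = [[1/3, -1], [-1/9, 2/3]] · [[9, -12], [9, -5]] = [[-6, 1], [5, -2]].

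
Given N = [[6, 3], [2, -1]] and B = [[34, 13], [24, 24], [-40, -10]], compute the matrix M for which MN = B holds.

Since N sits to the right of M, M = BN⁻¹.
N has determinant -12; N⁻¹ = [[1/12, 1/4], [1/6, -1/2]].
M = BN⁻¹ = [[34, 13], [24, 24], [-40, -10]] · [[1/12, 1/4], [1/6, -1/2]] = [[5, 2], [6, -6], [-5, -5]].

M = [[5, 2], [6, -6], [-5, -5]]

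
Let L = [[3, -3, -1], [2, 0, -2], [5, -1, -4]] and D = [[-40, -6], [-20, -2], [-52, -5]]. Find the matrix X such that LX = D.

X = [[-6, 2], [6, 3], [4, 3]]

Left-multiplying both sides by L⁻¹ gives X = L⁻¹D.
L has determinant 2; L⁻¹ = [[-1, -11/2, 3], [-1, -7/2, 2], [-1, -6, 3]].
X = L⁻¹D = [[-1, -11/2, 3], [-1, -7/2, 2], [-1, -6, 3]] · [[-40, -6], [-20, -2], [-52, -5]] = [[-6, 2], [6, 3], [4, 3]].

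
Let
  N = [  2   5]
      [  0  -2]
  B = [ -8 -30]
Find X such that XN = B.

X = [[-4, 5]]

Right-multiplying both sides by N⁻¹ gives X = BN⁻¹.
det N = -4; the adjugate gives N⁻¹ = [[1/2, 5/4], [0, -1/2]].
X = BN⁻¹ = [[-8, -30]] · [[1/2, 5/4], [0, -1/2]] = [[-4, 5]].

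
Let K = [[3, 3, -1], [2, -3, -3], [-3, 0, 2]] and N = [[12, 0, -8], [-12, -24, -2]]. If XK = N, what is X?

X = [[0, 0, -4], [-5, 3, 1]]

Right-multiplying both sides by K⁻¹ gives X = NK⁻¹.
K has determinant 6; K⁻¹ = [[-1, -1, -2], [5/6, 1/2, 7/6], [-3/2, -3/2, -5/2]].
X = NK⁻¹ = [[12, 0, -8], [-12, -24, -2]] · [[-1, -1, -2], [5/6, 1/2, 7/6], [-3/2, -3/2, -5/2]] = [[0, 0, -4], [-5, 3, 1]].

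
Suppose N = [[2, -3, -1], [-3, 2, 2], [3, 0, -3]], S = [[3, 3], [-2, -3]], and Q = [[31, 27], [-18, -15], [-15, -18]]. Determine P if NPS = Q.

P = [[2, -3], [-4, -2], [3, -4]]

Left-multiply by N⁻¹ and right-multiply by S⁻¹: P = N⁻¹QS⁻¹.
det N = 3, so N⁻¹ = [[-2, -3, -4/3], [-1, -1, -1/3], [-2, -3, -5/3]].
det S = -3; the adjugate gives S⁻¹ = [[1, 1], [-2/3, -1]].
N⁻¹Q = [[12, 15], [-8, -6], [17, 21]].
P = (N⁻¹Q)S⁻¹ = [[2, -3], [-4, -2], [3, -4]].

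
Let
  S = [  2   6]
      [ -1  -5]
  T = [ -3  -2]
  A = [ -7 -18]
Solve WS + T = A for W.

WS = A − T = [[-4, -16]].
S is on the right of W, so right-multiply by S⁻¹: W = (A − T)S⁻¹.
det S = -4; the adjugate gives S⁻¹ = [[5/4, 3/2], [-1/4, -1/2]].
W = (A − T)S⁻¹ = [[-1, 2]].

W = [[-1, 2]]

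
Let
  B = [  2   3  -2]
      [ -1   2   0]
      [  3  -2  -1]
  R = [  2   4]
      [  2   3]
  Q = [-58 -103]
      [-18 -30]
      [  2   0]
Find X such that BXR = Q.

X = [[-1, 0], [-2, -3], [4, 2]]

Isolating X: multiply by B⁻¹ from the left and R⁻¹ from the right, so X = B⁻¹QR⁻¹.
det B = 1, so B⁻¹ = [[-2, 7, 4], [-1, 4, 2], [-4, 13, 7]].
det R = -2, so R⁻¹ = [[-3/2, 2], [1, -1]].
B⁻¹Q = [[-2, -4], [-10, -17], [12, 22]].
X = (B⁻¹Q)R⁻¹ = [[-1, 0], [-2, -3], [4, 2]].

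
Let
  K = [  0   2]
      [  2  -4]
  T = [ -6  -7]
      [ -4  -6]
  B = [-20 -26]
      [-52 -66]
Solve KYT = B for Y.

Y = [[5, 4], [1, 1]]

Y = K⁻¹BT⁻¹ (apply K⁻¹ on the left and T⁻¹ on the right).
det K = -4; the adjugate gives K⁻¹ = [[1, 1/2], [1/2, 0]].
T has determinant 8; T⁻¹ = [[-3/4, 7/8], [1/2, -3/4]].
K⁻¹B = [[-46, -59], [-10, -13]].
Y = (K⁻¹B)T⁻¹ = [[5, 4], [1, 1]].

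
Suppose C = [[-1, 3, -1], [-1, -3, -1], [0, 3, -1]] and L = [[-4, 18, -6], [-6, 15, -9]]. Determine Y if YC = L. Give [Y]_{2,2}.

2

Right-multiplying both sides by C⁻¹ gives Y = LC⁻¹.
det C = -6, so C⁻¹ = [[-1, 0, 1], [1/6, -1/6, 0], [1/2, -1/2, -1]].
Y = LC⁻¹ = [[-4, 18, -6], [-6, 15, -9]] · [[-1, 0, 1], [1/6, -1/6, 0], [1/2, -1/2, -1]] = [[4, 0, 2], [4, 2, 3]].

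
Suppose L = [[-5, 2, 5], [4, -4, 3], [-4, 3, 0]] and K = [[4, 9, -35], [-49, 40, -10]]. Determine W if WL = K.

W = [[-4, -5, -1], [1, -5, 6]]

L is on the right of W, so right-multiply by L⁻¹: W = KL⁻¹.
det L = 1; the adjugate gives L⁻¹ = [[-9, 15, 26], [-12, 20, 35], [-4, 7, 12]].
W = KL⁻¹ = [[4, 9, -35], [-49, 40, -10]] · [[-9, 15, 26], [-12, 20, 35], [-4, 7, 12]] = [[-4, -5, -1], [1, -5, 6]].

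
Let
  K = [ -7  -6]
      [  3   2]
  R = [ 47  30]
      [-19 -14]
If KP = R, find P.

K is on the left of P, so left-multiply by K⁻¹: P = K⁻¹R.
det K = 4; the adjugate gives K⁻¹ = [[1/2, 3/2], [-3/4, -7/4]].
P = K⁻¹R = [[1/2, 3/2], [-3/4, -7/4]] · [[47, 30], [-19, -14]] = [[-5, -6], [-2, 2]].

P = [[-5, -6], [-2, 2]]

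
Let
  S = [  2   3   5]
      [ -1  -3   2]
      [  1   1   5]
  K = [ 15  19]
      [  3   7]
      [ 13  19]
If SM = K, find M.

M = [[4, -2], [-1, 1], [2, 4]]

S is on the left of M, so left-multiply by S⁻¹: M = S⁻¹K.
det S = -3, so S⁻¹ = [[17/3, 10/3, -7], [-7/3, -5/3, 3], [-2/3, -1/3, 1]].
M = S⁻¹K = [[17/3, 10/3, -7], [-7/3, -5/3, 3], [-2/3, -1/3, 1]] · [[15, 19], [3, 7], [13, 19]] = [[4, -2], [-1, 1], [2, 4]].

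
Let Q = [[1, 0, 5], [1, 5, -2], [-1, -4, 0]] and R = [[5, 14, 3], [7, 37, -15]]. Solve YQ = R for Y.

Since Q sits to the right of Y, Y = RQ⁻¹.
det Q = -3, so Q⁻¹ = [[8/3, 20/3, 25/3], [-2/3, -5/3, -7/3], [-1/3, -4/3, -5/3]].
Y = RQ⁻¹ = [[5, 14, 3], [7, 37, -15]] · [[8/3, 20/3, 25/3], [-2/3, -5/3, -7/3], [-1/3, -4/3, -5/3]] = [[3, 6, 4], [-1, 5, -3]].

Y = [[3, 6, 4], [-1, 5, -3]]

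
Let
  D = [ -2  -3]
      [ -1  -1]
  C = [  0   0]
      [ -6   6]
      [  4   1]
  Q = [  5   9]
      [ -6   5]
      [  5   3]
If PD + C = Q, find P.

P = [[-4, 3], [1, -2], [-1, 1]]

PD = Q − C = [[5, 9], [0, -1], [1, 2]].
D is on the right of P, so right-multiply by D⁻¹: P = (Q − C)D⁻¹.
det D = -1, so D⁻¹ = [[1, -3], [-1, 2]].
P = (Q − C)D⁻¹ = [[-4, 3], [1, -2], [-1, 1]].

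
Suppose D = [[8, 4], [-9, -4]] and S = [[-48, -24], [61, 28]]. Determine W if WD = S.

W = [[-6, 0], [2, -5]]

D is on the right of W, so right-multiply by D⁻¹: W = SD⁻¹.
D has determinant 4; D⁻¹ = [[-1, -1], [9/4, 2]].
W = SD⁻¹ = [[-48, -24], [61, 28]] · [[-1, -1], [9/4, 2]] = [[-6, 0], [2, -5]].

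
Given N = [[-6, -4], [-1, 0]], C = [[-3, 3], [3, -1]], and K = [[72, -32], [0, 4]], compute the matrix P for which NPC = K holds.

Isolating P: multiply by N⁻¹ from the left and C⁻¹ from the right, so P = N⁻¹KC⁻¹.
det N = -4; the adjugate gives N⁻¹ = [[0, -1], [-1/4, 3/2]].
det C = -6; the adjugate gives C⁻¹ = [[1/6, 1/2], [1/2, 1/2]].
N⁻¹K = [[0, -4], [-18, 14]].
P = (N⁻¹K)C⁻¹ = [[-2, -2], [4, -2]].

P = [[-2, -2], [4, -2]]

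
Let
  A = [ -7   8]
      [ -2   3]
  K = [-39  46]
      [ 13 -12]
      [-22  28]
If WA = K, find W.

W = [[5, 2], [-3, 4], [2, 4]]

Right-multiplying both sides by A⁻¹ gives W = KA⁻¹.
det A = -5, so A⁻¹ = [[-3/5, 8/5], [-2/5, 7/5]].
W = KA⁻¹ = [[-39, 46], [13, -12], [-22, 28]] · [[-3/5, 8/5], [-2/5, 7/5]] = [[5, 2], [-3, 4], [2, 4]].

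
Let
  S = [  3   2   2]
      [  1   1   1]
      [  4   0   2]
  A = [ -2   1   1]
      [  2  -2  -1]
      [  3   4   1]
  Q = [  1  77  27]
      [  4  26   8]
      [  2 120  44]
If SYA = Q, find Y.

Y = S⁻¹QA⁻¹ (apply S⁻¹ on the left and A⁻¹ on the right).
det S = 2, so S⁻¹ = [[1, -2, 0], [1, -1, -1/2], [-2, 4, 1/2]].
det A = 5; the adjugate gives A⁻¹ = [[2/5, 3/5, 1/5], [-1, -1, 0], [14/5, 11/5, 2/5]].
S⁻¹Q = [[-7, 25, 11], [-4, -9, -3], [15, 10, 0]].
Y = (S⁻¹Q)A⁻¹ = [[3, -5, 3], [-1, 0, -2], [-4, -1, 3]].

Y = [[3, -5, 3], [-1, 0, -2], [-4, -1, 3]]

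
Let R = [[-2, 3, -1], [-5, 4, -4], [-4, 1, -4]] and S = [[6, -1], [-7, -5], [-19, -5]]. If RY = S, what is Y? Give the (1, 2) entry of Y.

-3

Since R multiplies Y on the left, Y = R⁻¹S.
R has determinant 1; R⁻¹ = [[-12, 11, -8], [-4, 4, -3], [11, -10, 7]].
Y = R⁻¹S = [[-12, 11, -8], [-4, 4, -3], [11, -10, 7]] · [[6, -1], [-7, -5], [-19, -5]] = [[3, -3], [5, -1], [3, 4]].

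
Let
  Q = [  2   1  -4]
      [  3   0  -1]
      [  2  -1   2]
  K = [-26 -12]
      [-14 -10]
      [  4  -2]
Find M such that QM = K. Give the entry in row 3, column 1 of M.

5

Left-multiplying both sides by Q⁻¹ gives M = Q⁻¹K.
Q has determinant 2; Q⁻¹ = [[-1/2, 1, -1/2], [-4, 6, -5], [-3/2, 2, -3/2]].
M = Q⁻¹K = [[-1/2, 1, -1/2], [-4, 6, -5], [-3/2, 2, -3/2]] · [[-26, -12], [-14, -10], [4, -2]] = [[-3, -3], [0, -2], [5, 1]].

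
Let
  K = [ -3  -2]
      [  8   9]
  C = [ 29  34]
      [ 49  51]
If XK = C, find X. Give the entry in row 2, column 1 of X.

-3

Right-multiplying both sides by K⁻¹ gives X = CK⁻¹.
det K = -11; the adjugate gives K⁻¹ = [[-9/11, -2/11], [8/11, 3/11]].
X = CK⁻¹ = [[29, 34], [49, 51]] · [[-9/11, -2/11], [8/11, 3/11]] = [[1, 4], [-3, 5]].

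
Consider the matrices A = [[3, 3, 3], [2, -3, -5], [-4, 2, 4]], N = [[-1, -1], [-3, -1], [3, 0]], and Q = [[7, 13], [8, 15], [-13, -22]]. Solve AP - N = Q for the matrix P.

AP = Q + N = [[6, 12], [5, 14], [-10, -22]].
Left-multiplying both sides by A⁻¹ gives P = A⁻¹(Q + N).
A has determinant 6; A⁻¹ = [[-1/3, -1, -1], [2, 4, 7/2], [-4/3, -3, -5/2]].
P = A⁻¹(Q + N) = [[3, 4], [-3, 3], [2, -3]].

P = [[3, 4], [-3, 3], [2, -3]]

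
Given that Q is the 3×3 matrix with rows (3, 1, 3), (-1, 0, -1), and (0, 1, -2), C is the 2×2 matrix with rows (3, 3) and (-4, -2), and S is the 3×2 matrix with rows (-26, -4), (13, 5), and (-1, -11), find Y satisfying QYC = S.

Y = [[-4, 2], [3, -1], [5, 2]]

Isolating Y: multiply by Q⁻¹ from the left and C⁻¹ from the right, so Y = Q⁻¹SC⁻¹.
Q has determinant -2; Q⁻¹ = [[-1/2, -5/2, 1/2], [1, 3, 0], [1/2, 3/2, -1/2]].
C has determinant 6; C⁻¹ = [[-1/3, -1/2], [2/3, 1/2]].
Q⁻¹S = [[-20, -16], [13, 11], [7, 11]].
Y = (Q⁻¹S)C⁻¹ = [[-4, 2], [3, -1], [5, 2]].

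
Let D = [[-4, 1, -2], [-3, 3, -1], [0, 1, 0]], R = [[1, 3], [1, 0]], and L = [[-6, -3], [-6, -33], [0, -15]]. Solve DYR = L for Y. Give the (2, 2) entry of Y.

Left-multiply by D⁻¹ and right-multiply by R⁻¹: Y = D⁻¹LR⁻¹.
det D = 2; the adjugate gives D⁻¹ = [[1/2, -1, 5/2], [0, 0, 1], [-3/2, 2, -9/2]].
det R = -3; the adjugate gives R⁻¹ = [[0, 1], [1/3, -1/3]].
D⁻¹L = [[3, -6], [0, -15], [-3, 6]].
Y = (D⁻¹L)R⁻¹ = [[-2, 5], [-5, 5], [2, -5]].

5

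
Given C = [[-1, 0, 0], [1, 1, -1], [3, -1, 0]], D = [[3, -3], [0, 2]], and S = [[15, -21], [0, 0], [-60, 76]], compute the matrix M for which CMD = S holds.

Left-multiply by C⁻¹ and right-multiply by D⁻¹: M = C⁻¹SD⁻¹.
det C = 1; the adjugate gives C⁻¹ = [[-1, 0, 0], [-3, 0, -1], [-4, -1, -1]].
det D = 6, so D⁻¹ = [[1/3, 1/2], [0, 1/2]].
C⁻¹S = [[-15, 21], [15, -13], [0, 8]].
M = (C⁻¹S)D⁻¹ = [[-5, 3], [5, 1], [0, 4]].

M = [[-5, 3], [5, 1], [0, 4]]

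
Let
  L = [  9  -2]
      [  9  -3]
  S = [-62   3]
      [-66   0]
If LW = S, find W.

W = [[-6, 1], [4, 3]]

Left-multiplying both sides by L⁻¹ gives W = L⁻¹S.
L has determinant -9; L⁻¹ = [[1/3, -2/9], [1, -1]].
W = L⁻¹S = [[1/3, -2/9], [1, -1]] · [[-62, 3], [-66, 0]] = [[-6, 1], [4, 3]].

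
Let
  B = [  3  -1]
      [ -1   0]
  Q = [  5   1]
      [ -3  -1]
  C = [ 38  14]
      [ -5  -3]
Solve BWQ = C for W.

W = [[-2, -5], [-4, 1]]

W = B⁻¹CQ⁻¹ (apply B⁻¹ on the left and Q⁻¹ on the right).
det B = -1; the adjugate gives B⁻¹ = [[0, -1], [-1, -3]].
det Q = -2, so Q⁻¹ = [[1/2, 1/2], [-3/2, -5/2]].
B⁻¹C = [[5, 3], [-23, -5]].
W = (B⁻¹C)Q⁻¹ = [[-2, -5], [-4, 1]].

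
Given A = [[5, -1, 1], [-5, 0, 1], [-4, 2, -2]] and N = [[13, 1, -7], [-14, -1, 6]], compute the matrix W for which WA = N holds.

A is on the right of W, so right-multiply by A⁻¹: W = NA⁻¹.
det A = -6, so A⁻¹ = [[1/3, 0, 1/6], [7/3, 1, 5/3], [5/3, 1, 5/6]].
W = NA⁻¹ = [[13, 1, -7], [-14, -1, 6]] · [[1/3, 0, 1/6], [7/3, 1, 5/3], [5/3, 1, 5/6]] = [[-5, -6, -2], [3, 5, 1]].

W = [[-5, -6, -2], [3, 5, 1]]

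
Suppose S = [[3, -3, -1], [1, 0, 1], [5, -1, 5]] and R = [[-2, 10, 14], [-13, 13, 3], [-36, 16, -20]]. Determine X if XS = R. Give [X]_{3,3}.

Right-multiplying both sides by S⁻¹ gives X = RS⁻¹.
det S = 4, so S⁻¹ = [[1/4, 4, -3/4], [0, 5, -1], [-1/4, -3, 3/4]].
X = RS⁻¹ = [[-2, 10, 14], [-13, 13, 3], [-36, 16, -20]] · [[1/4, 4, -3/4], [0, 5, -1], [-1/4, -3, 3/4]] = [[-4, 0, 2], [-4, 4, -1], [-4, -4, -4]].

-4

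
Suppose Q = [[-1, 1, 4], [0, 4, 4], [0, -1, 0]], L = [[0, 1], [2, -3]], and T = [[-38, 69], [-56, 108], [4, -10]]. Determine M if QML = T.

M = [[0, -3], [4, -2], [2, -5]]

M = Q⁻¹TL⁻¹ (apply Q⁻¹ on the left and L⁻¹ on the right).
det Q = -4; the adjugate gives Q⁻¹ = [[-1, 1, 3], [0, 0, -1], [0, 1/4, 1]].
det L = -2; the adjugate gives L⁻¹ = [[3/2, 1/2], [1, 0]].
Q⁻¹T = [[-6, 9], [-4, 10], [-10, 17]].
M = (Q⁻¹T)L⁻¹ = [[0, -3], [4, -2], [2, -5]].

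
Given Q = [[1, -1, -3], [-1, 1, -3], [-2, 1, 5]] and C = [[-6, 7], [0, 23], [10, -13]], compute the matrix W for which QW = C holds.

W = [[-2, -4], [1, 4], [1, -5]]

Since Q multiplies W on the left, W = Q⁻¹C.
det Q = -6, so Q⁻¹ = [[-4/3, -1/3, -1], [-11/6, 1/6, -1], [-1/6, -1/6, 0]].
W = Q⁻¹C = [[-4/3, -1/3, -1], [-11/6, 1/6, -1], [-1/6, -1/6, 0]] · [[-6, 7], [0, 23], [10, -13]] = [[-2, -4], [1, 4], [1, -5]].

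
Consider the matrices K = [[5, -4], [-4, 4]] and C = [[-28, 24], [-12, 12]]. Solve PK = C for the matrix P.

Since K sits to the right of P, P = CK⁻¹.
det K = 4; the adjugate gives K⁻¹ = [[1, 1], [1, 5/4]].
P = CK⁻¹ = [[-28, 24], [-12, 12]] · [[1, 1], [1, 5/4]] = [[-4, 2], [0, 3]].

P = [[-4, 2], [0, 3]]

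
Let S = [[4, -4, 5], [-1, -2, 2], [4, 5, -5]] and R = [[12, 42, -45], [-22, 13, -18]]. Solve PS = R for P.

P = [[-3, 0, 6], [-5, 6, 1]]

Since S sits to the right of P, P = RS⁻¹.
det S = 3; the adjugate gives S⁻¹ = [[0, 5/3, 2/3], [1, -40/3, -13/3], [1, -12, -4]].
P = RS⁻¹ = [[12, 42, -45], [-22, 13, -18]] · [[0, 5/3, 2/3], [1, -40/3, -13/3], [1, -12, -4]] = [[-3, 0, 6], [-5, 6, 1]].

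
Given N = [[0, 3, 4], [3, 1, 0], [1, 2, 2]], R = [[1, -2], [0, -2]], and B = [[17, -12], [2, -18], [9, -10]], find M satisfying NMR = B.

M = [[1, 4], [-1, -5], [5, 1]]

M = N⁻¹BR⁻¹ (apply N⁻¹ on the left and R⁻¹ on the right).
det N = 2, so N⁻¹ = [[1, 1, -2], [-3, -2, 6], [5/2, 3/2, -9/2]].
R has determinant -2; R⁻¹ = [[1, -1], [0, -1/2]].
N⁻¹B = [[1, -10], [-1, 12], [5, -12]].
M = (N⁻¹B)R⁻¹ = [[1, 4], [-1, -5], [5, 1]].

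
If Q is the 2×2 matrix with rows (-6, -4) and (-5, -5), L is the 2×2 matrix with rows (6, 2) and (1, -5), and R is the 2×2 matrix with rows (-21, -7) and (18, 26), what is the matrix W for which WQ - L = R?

W = [[5, -3], [1, -5]]

WQ = R + L = [[-15, -5], [19, 21]].
Since Q sits to the right of W, W = (R + L)Q⁻¹.
Q has determinant 10; Q⁻¹ = [[-1/2, 2/5], [1/2, -3/5]].
W = (R + L)Q⁻¹ = [[5, -3], [1, -5]].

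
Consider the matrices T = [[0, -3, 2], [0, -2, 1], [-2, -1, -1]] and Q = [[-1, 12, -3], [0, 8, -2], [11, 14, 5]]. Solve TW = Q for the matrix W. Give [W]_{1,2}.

-5

T is on the left of W, so left-multiply by T⁻¹: W = T⁻¹Q.
T has determinant -2; T⁻¹ = [[-3/2, 5/2, -1/2], [1, -2, 0], [2, -3, 0]].
W = T⁻¹Q = [[-3/2, 5/2, -1/2], [1, -2, 0], [2, -3, 0]] · [[-1, 12, -3], [0, 8, -2], [11, 14, 5]] = [[-4, -5, -3], [-1, -4, 1], [-2, 0, 0]].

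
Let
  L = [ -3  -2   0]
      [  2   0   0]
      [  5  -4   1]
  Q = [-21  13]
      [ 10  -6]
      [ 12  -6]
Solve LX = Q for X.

Left-multiplying both sides by L⁻¹ gives X = L⁻¹Q.
det L = 4; the adjugate gives L⁻¹ = [[0, 1/2, 0], [-1/2, -3/4, 0], [-2, -11/2, 1]].
X = L⁻¹Q = [[0, 1/2, 0], [-1/2, -3/4, 0], [-2, -11/2, 1]] · [[-21, 13], [10, -6], [12, -6]] = [[5, -3], [3, -2], [-1, 1]].

X = [[5, -3], [3, -2], [-1, 1]]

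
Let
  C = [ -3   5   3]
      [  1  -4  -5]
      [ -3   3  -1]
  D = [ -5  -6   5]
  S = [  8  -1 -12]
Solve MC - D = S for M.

M = [[-2, 0, 1]]

MC = S + D = [[3, -7, -7]].
Since C sits to the right of M, M = (S + D)C⁻¹.
det C = -4; the adjugate gives C⁻¹ = [[-19/4, -7/2, 13/4], [-4, -3, 3], [9/4, 3/2, -7/4]].
M = (S + D)C⁻¹ = [[-2, 0, 1]].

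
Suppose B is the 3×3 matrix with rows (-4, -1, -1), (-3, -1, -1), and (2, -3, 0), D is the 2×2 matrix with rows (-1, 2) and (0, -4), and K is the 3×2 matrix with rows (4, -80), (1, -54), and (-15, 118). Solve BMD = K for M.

Left-multiply by B⁻¹ and right-multiply by D⁻¹: M = B⁻¹KD⁻¹.
det B = 3, so B⁻¹ = [[-1, 1, 0], [-2/3, 2/3, -1/3], [11/3, -14/3, 1/3]].
det D = 4, so D⁻¹ = [[-1, -1/2], [0, -1/4]].
B⁻¹K = [[-3, 26], [3, -22], [5, -2]].
M = (B⁻¹K)D⁻¹ = [[3, -5], [-3, 4], [-5, -2]].

M = [[3, -5], [-3, 4], [-5, -2]]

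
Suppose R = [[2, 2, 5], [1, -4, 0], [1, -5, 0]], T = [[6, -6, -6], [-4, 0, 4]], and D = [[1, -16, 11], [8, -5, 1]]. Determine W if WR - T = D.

WR = D + T = [[7, -22, 5], [4, -5, 5]].
R is on the right of W, so right-multiply by R⁻¹: W = (D + T)R⁻¹.
det R = -5; the adjugate gives R⁻¹ = [[0, 5, -4], [0, 1, -1], [1/5, -12/5, 2]].
W = (D + T)R⁻¹ = [[1, 1, 4], [1, 3, -1]].

W = [[1, 1, 4], [1, 3, -1]]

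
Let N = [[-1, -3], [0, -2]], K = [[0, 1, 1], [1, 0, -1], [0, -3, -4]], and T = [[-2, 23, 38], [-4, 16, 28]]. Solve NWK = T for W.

W = [[4, -4, 1], [4, 2, 4]]

Left-multiply by N⁻¹ and right-multiply by K⁻¹: W = N⁻¹TK⁻¹.
N has determinant 2; N⁻¹ = [[-1, 3/2], [0, -1/2]].
det K = 1, so K⁻¹ = [[-3, 1, -1], [4, 0, 1], [-3, 0, -1]].
N⁻¹T = [[-4, 1, 4], [2, -8, -14]].
W = (N⁻¹T)K⁻¹ = [[4, -4, 1], [4, 2, 4]].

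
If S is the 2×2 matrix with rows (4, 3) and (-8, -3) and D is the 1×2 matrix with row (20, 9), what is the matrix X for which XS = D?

X = [[1, -2]]

Since S sits to the right of X, X = DS⁻¹.
det S = 12; the adjugate gives S⁻¹ = [[-1/4, -1/4], [2/3, 1/3]].
X = DS⁻¹ = [[20, 9]] · [[-1/4, -1/4], [2/3, 1/3]] = [[1, -2]].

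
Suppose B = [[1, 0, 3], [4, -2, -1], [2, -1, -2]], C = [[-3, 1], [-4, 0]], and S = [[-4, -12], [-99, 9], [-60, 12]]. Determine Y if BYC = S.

Left-multiply by B⁻¹ and right-multiply by C⁻¹: Y = B⁻¹SC⁻¹.
det B = 3, so B⁻¹ = [[1, -1, 2], [2, -8/3, 13/3], [0, 1/3, -2/3]].
det C = 4; the adjugate gives C⁻¹ = [[0, -1/4], [1, -3/4]].
B⁻¹S = [[-25, 3], [-4, 4], [7, -5]].
Y = (B⁻¹S)C⁻¹ = [[3, 4], [4, -2], [-5, 2]].

Y = [[3, 4], [4, -2], [-5, 2]]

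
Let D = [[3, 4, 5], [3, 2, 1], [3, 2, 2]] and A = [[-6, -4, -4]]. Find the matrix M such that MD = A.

Right-multiplying both sides by D⁻¹ gives M = AD⁻¹.
D has determinant -6; D⁻¹ = [[-1/3, -1/3, 1], [1/2, 3/2, -2], [0, -1, 1]].
M = AD⁻¹ = [[-6, -4, -4]] · [[-1/3, -1/3, 1], [1/2, 3/2, -2], [0, -1, 1]] = [[0, 0, -2]].

M = [[0, 0, -2]]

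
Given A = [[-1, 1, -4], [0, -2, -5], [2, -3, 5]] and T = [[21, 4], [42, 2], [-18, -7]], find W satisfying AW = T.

W = [[-3, -5], [-6, -1], [-6, 0]]

A is on the left of W, so left-multiply by A⁻¹: W = A⁻¹T.
A has determinant -1; A⁻¹ = [[25, -7, 13], [10, -3, 5], [-4, 1, -2]].
W = A⁻¹T = [[25, -7, 13], [10, -3, 5], [-4, 1, -2]] · [[21, 4], [42, 2], [-18, -7]] = [[-3, -5], [-6, -1], [-6, 0]].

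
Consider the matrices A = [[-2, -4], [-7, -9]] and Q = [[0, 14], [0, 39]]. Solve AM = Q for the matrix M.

M = [[0, -3], [0, -2]]

Since A multiplies M on the left, M = A⁻¹Q.
A has determinant -10; A⁻¹ = [[9/10, -2/5], [-7/10, 1/5]].
M = A⁻¹Q = [[9/10, -2/5], [-7/10, 1/5]] · [[0, 14], [0, 39]] = [[0, -3], [0, -2]].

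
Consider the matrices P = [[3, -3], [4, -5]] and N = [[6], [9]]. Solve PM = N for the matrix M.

M = [[1], [-1]]

Left-multiplying both sides by P⁻¹ gives M = P⁻¹N.
det P = -3; the adjugate gives P⁻¹ = [[5/3, -1], [4/3, -1]].
M = P⁻¹N = [[5/3, -1], [4/3, -1]] · [[6], [9]] = [[1], [-1]].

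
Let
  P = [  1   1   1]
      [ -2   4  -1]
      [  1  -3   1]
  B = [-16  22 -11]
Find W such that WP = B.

Right-multiplying both sides by P⁻¹ gives W = BP⁻¹.
P has determinant 4; P⁻¹ = [[1/4, -1, -5/4], [1/4, 0, -1/4], [1/2, 1, 3/2]].
W = BP⁻¹ = [[-16, 22, -11]] · [[1/4, -1, -5/4], [1/4, 0, -1/4], [1/2, 1, 3/2]] = [[-4, 5, -2]].

W = [[-4, 5, -2]]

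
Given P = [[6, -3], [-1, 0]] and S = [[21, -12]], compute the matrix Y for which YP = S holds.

Since P sits to the right of Y, Y = SP⁻¹.
P has determinant -3; P⁻¹ = [[0, -1], [-1/3, -2]].
Y = SP⁻¹ = [[21, -12]] · [[0, -1], [-1/3, -2]] = [[4, 3]].

Y = [[4, 3]]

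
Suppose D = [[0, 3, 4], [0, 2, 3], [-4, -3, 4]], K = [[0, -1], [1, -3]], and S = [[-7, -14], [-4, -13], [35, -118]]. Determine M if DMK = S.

Left-multiply by D⁻¹ and right-multiply by K⁻¹: M = D⁻¹SK⁻¹.
D has determinant -4; D⁻¹ = [[-17/4, 6, -1/4], [3, -4, 0], [-2, 3, 0]].
det K = 1; the adjugate gives K⁻¹ = [[-3, 1], [-1, 0]].
D⁻¹S = [[-3, 11], [-5, 10], [2, -11]].
M = (D⁻¹S)K⁻¹ = [[-2, -3], [5, -5], [5, 2]].

M = [[-2, -3], [5, -5], [5, 2]]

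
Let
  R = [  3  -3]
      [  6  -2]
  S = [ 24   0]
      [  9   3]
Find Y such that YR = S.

Since R sits to the right of Y, Y = SR⁻¹.
det R = 12, so R⁻¹ = [[-1/6, 1/4], [-1/2, 1/4]].
Y = SR⁻¹ = [[24, 0], [9, 3]] · [[-1/6, 1/4], [-1/2, 1/4]] = [[-4, 6], [-3, 3]].

Y = [[-4, 6], [-3, 3]]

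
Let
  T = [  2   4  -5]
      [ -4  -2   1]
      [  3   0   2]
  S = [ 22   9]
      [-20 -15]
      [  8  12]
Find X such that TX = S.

Since T multiplies X on the left, X = T⁻¹S.
det T = 6, so T⁻¹ = [[-2/3, -4/3, -1], [11/6, 19/6, 3], [1, 2, 2]].
X = T⁻¹S = [[-2/3, -4/3, -1], [11/6, 19/6, 3], [1, 2, 2]] · [[22, 9], [-20, -15], [8, 12]] = [[4, 2], [1, 5], [-2, 3]].

X = [[4, 2], [1, 5], [-2, 3]]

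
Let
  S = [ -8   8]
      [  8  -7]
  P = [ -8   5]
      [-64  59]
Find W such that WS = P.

Right-multiplying both sides by S⁻¹ gives W = PS⁻¹.
det S = -8; the adjugate gives S⁻¹ = [[7/8, 1], [1, 1]].
W = PS⁻¹ = [[-8, 5], [-64, 59]] · [[7/8, 1], [1, 1]] = [[-2, -3], [3, -5]].

W = [[-2, -3], [3, -5]]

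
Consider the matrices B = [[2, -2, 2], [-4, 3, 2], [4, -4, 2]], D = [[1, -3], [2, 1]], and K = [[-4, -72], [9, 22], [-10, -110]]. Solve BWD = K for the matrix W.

Isolating W: multiply by B⁻¹ from the left and D⁻¹ from the right, so W = B⁻¹KD⁻¹.
det B = 4; the adjugate gives B⁻¹ = [[7/2, -1, -5/2], [4, -1, -3], [1, 0, -1/2]].
det D = 7, so D⁻¹ = [[1/7, 3/7], [-2/7, 1/7]].
B⁻¹K = [[2, 1], [5, 20], [1, -17]].
W = (B⁻¹K)D⁻¹ = [[0, 1], [-5, 5], [5, -2]].

W = [[0, 1], [-5, 5], [5, -2]]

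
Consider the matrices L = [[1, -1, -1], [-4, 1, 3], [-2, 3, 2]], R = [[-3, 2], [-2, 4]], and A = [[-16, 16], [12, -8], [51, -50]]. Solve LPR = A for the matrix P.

P = L⁻¹AR⁻¹ (apply L⁻¹ on the left and R⁻¹ on the right).
L has determinant 1; L⁻¹ = [[-7, -1, -2], [2, 0, 1], [-10, -1, -3]].
R has determinant -8; R⁻¹ = [[-1/2, 1/4], [-1/4, 3/8]].
L⁻¹A = [[-2, -4], [19, -18], [-5, -2]].
P = (L⁻¹A)R⁻¹ = [[2, -2], [-5, -2], [3, -2]].

P = [[2, -2], [-5, -2], [3, -2]]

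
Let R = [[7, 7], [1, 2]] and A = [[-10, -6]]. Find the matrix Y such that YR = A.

Y = [[-2, 4]]

R is on the right of Y, so right-multiply by R⁻¹: Y = AR⁻¹.
det R = 7; the adjugate gives R⁻¹ = [[2/7, -1], [-1/7, 1]].
Y = AR⁻¹ = [[-10, -6]] · [[2/7, -1], [-1/7, 1]] = [[-2, 4]].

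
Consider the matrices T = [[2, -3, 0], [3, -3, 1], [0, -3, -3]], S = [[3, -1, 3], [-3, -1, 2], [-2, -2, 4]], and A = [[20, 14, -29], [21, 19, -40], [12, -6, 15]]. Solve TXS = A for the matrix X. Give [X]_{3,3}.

Isolating X: multiply by T⁻¹ from the left and S⁻¹ from the right, so X = T⁻¹AS⁻¹.
det T = -3, so T⁻¹ = [[-4, 3, 1], [-3, 2, 2/3], [3, -2, -1]].
det S = 4, so S⁻¹ = [[0, -1/2, 1/4], [2, 9/2, -15/4], [1, 2, -3/2]].
T⁻¹A = [[-5, -5, 11], [-10, -8, 17], [6, 10, -22]].
X = (T⁻¹A)S⁻¹ = [[1, 2, 1], [1, 3, 2], [-2, -2, -3]].

-3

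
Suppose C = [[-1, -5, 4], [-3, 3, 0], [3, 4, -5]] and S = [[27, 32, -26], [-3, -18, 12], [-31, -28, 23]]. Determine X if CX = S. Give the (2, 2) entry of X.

C is on the left of X, so left-multiply by C⁻¹: X = C⁻¹S.
C has determinant 6; C⁻¹ = [[-5/2, -3/2, -2], [-5/2, -7/6, -2], [-7/2, -11/6, -3]].
X = C⁻¹S = [[-5/2, -3/2, -2], [-5/2, -7/6, -2], [-7/2, -11/6, -3]] · [[27, 32, -26], [-3, -18, 12], [-31, -28, 23]] = [[-1, 3, 1], [-2, -3, 5], [4, 5, 0]].

-3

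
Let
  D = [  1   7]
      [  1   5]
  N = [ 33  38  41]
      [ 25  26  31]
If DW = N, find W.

W = [[5, -4, 6], [4, 6, 5]]

Left-multiplying both sides by D⁻¹ gives W = D⁻¹N.
det D = -2, so D⁻¹ = [[-5/2, 7/2], [1/2, -1/2]].
W = D⁻¹N = [[-5/2, 7/2], [1/2, -1/2]] · [[33, 38, 41], [25, 26, 31]] = [[5, -4, 6], [4, 6, 5]].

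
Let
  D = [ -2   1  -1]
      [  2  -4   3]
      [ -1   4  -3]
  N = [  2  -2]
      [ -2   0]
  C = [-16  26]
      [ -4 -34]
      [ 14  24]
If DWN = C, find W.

Isolating W: multiply by D⁻¹ from the left and N⁻¹ from the right, so W = D⁻¹CN⁻¹.
det D = -1; the adjugate gives D⁻¹ = [[0, 1, 1], [-3, -5, -4], [-4, -7, -6]].
det N = -4; the adjugate gives N⁻¹ = [[0, -1/2], [-1/2, -1/2]].
D⁻¹C = [[10, -10], [12, -4], [8, -10]].
W = (D⁻¹C)N⁻¹ = [[5, 0], [2, -4], [5, 1]].

W = [[5, 0], [2, -4], [5, 1]]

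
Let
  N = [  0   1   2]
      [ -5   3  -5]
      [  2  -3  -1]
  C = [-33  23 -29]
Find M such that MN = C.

M = [[-4, 5, -4]]

N is on the right of M, so right-multiply by N⁻¹: M = CN⁻¹.
det N = 3; the adjugate gives N⁻¹ = [[-6, -5/3, -11/3], [-5, -4/3, -10/3], [3, 2/3, 5/3]].
M = CN⁻¹ = [[-33, 23, -29]] · [[-6, -5/3, -11/3], [-5, -4/3, -10/3], [3, 2/3, 5/3]] = [[-4, 5, -4]].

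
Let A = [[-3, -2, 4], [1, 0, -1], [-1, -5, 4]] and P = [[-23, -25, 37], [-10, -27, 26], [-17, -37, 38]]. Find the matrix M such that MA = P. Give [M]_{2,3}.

A is on the right of M, so right-multiply by A⁻¹: M = PA⁻¹.
det A = 1, so A⁻¹ = [[-5, -12, 2], [-3, -8, 1], [-5, -13, 2]].
M = PA⁻¹ = [[-23, -25, 37], [-10, -27, 26], [-17, -37, 38]] · [[-5, -12, 2], [-3, -8, 1], [-5, -13, 2]] = [[5, -5, 3], [1, -2, 5], [6, 6, 5]].

5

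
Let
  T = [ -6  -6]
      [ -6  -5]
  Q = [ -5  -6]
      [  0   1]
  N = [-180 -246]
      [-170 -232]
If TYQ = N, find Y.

Y = [[-4, 3], [-2, 2]]

Left-multiply by T⁻¹ and right-multiply by Q⁻¹: Y = T⁻¹NQ⁻¹.
T has determinant -6; T⁻¹ = [[5/6, -1], [-1, 1]].
Q has determinant -5; Q⁻¹ = [[-1/5, -6/5], [0, 1]].
T⁻¹N = [[20, 27], [10, 14]].
Y = (T⁻¹N)Q⁻¹ = [[-4, 3], [-2, 2]].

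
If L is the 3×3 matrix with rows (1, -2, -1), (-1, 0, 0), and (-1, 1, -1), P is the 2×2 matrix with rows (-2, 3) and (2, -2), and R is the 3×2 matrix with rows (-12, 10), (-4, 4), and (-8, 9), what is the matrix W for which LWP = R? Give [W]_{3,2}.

4

Isolating W: multiply by L⁻¹ from the left and P⁻¹ from the right, so W = L⁻¹RP⁻¹.
det L = 3; the adjugate gives L⁻¹ = [[0, -1, 0], [-1/3, -2/3, 1/3], [-1/3, 1/3, -2/3]].
P has determinant -2; P⁻¹ = [[1, 3/2], [1, 1]].
L⁻¹R = [[4, -4], [4, -3], [8, -8]].
W = (L⁻¹R)P⁻¹ = [[0, 2], [1, 3], [0, 4]].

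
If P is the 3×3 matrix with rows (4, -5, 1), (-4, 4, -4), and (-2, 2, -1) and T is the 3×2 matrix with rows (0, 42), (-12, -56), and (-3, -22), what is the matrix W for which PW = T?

P is on the left of W, so left-multiply by P⁻¹: W = P⁻¹T.
det P = -4; the adjugate gives P⁻¹ = [[-1, 3/4, -4], [-1, 1/2, -3], [0, -1/2, 1]].
W = P⁻¹T = [[-1, 3/4, -4], [-1, 1/2, -3], [0, -1/2, 1]] · [[0, 42], [-12, -56], [-3, -22]] = [[3, 4], [3, -4], [3, 6]].

W = [[3, 4], [3, -4], [3, 6]]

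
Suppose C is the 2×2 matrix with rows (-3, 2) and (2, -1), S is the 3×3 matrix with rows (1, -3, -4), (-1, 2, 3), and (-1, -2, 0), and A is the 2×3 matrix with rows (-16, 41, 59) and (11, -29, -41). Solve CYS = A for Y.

Y = [[5, -1, 0], [-1, -3, 1]]

Y = C⁻¹AS⁻¹ (apply C⁻¹ on the left and S⁻¹ on the right).
det C = -1; the adjugate gives C⁻¹ = [[1, 2], [2, 3]].
det S = -1, so S⁻¹ = [[-6, -8, 1], [3, 4, -1], [-4, -5, 1]].
C⁻¹A = [[6, -17, -23], [1, -5, -5]].
Y = (C⁻¹A)S⁻¹ = [[5, -1, 0], [-1, -3, 1]].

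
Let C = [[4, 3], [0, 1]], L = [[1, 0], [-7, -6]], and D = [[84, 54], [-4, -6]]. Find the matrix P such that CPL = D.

Isolating P: multiply by C⁻¹ from the left and L⁻¹ from the right, so P = C⁻¹DL⁻¹.
C has determinant 4; C⁻¹ = [[1/4, -3/4], [0, 1]].
det L = -6; the adjugate gives L⁻¹ = [[1, 0], [-7/6, -1/6]].
C⁻¹D = [[24, 18], [-4, -6]].
P = (C⁻¹D)L⁻¹ = [[3, -3], [3, 1]].

P = [[3, -3], [3, 1]]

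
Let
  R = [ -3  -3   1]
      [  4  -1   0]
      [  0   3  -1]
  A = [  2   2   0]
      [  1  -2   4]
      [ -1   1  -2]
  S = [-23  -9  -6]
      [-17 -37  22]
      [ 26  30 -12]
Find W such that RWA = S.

W = [[-2, 0, -3], [5, -2, -5], [3, 2, -5]]

W = R⁻¹SA⁻¹ (apply R⁻¹ on the left and A⁻¹ on the right).
det R = -3; the adjugate gives R⁻¹ = [[-1/3, 0, -1/3], [-4/3, -1, -4/3], [-4, -3, -5]].
det A = -4, so A⁻¹ = [[0, -1, -2], [1/2, 1, 2], [1/4, 1, 3/2]].
R⁻¹S = [[-1, -7, 6], [13, 9, 2], [13, -3, 18]].
W = (R⁻¹S)A⁻¹ = [[-2, 0, -3], [5, -2, -5], [3, 2, -5]].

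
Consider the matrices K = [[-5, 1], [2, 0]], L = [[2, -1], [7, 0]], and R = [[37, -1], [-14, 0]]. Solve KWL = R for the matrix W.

Isolating W: multiply by K⁻¹ from the left and L⁻¹ from the right, so W = K⁻¹RL⁻¹.
det K = -2, so K⁻¹ = [[0, 1/2], [1, 5/2]].
det L = 7; the adjugate gives L⁻¹ = [[0, 1/7], [-1, 2/7]].
K⁻¹R = [[-7, 0], [2, -1]].
W = (K⁻¹R)L⁻¹ = [[0, -1], [1, 0]].

W = [[0, -1], [1, 0]]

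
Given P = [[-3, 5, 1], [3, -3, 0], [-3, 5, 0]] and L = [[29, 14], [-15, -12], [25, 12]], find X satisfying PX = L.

Since P multiplies X on the left, X = P⁻¹L.
det P = 6, so P⁻¹ = [[0, 5/6, 1/2], [0, 1/2, 1/2], [1, 0, -1]].
X = P⁻¹L = [[0, 5/6, 1/2], [0, 1/2, 1/2], [1, 0, -1]] · [[29, 14], [-15, -12], [25, 12]] = [[0, -4], [5, 0], [4, 2]].

X = [[0, -4], [5, 0], [4, 2]]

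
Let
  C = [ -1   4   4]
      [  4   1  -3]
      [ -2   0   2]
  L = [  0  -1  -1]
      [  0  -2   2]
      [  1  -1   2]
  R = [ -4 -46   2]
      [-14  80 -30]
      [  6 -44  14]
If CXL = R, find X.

Isolating X: multiply by C⁻¹ from the left and L⁻¹ from the right, so X = C⁻¹RL⁻¹.
C has determinant -2; C⁻¹ = [[-1, 4, 8], [1, -3, -13/2], [-1, 4, 17/2]].
det L = -4; the adjugate gives L⁻¹ = [[1/2, -3/4, 1], [-1/2, -1/4, 0], [-1/2, 1/4, 0]].
C⁻¹R = [[-4, 14, -10], [-1, 0, 1], [-1, -8, -3]].
X = (C⁻¹R)L⁻¹ = [[-4, -3, -4], [-1, 1, -1], [5, 2, -1]].

X = [[-4, -3, -4], [-1, 1, -1], [5, 2, -1]]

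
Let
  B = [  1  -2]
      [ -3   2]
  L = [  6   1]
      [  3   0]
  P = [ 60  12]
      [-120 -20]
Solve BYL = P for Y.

Y = [[4, 2], [-4, 3]]

Isolating Y: multiply by B⁻¹ from the left and L⁻¹ from the right, so Y = B⁻¹PL⁻¹.
det B = -4, so B⁻¹ = [[-1/2, -1/2], [-3/4, -1/4]].
det L = -3; the adjugate gives L⁻¹ = [[0, 1/3], [1, -2]].
B⁻¹P = [[30, 4], [-15, -4]].
Y = (B⁻¹P)L⁻¹ = [[4, 2], [-4, 3]].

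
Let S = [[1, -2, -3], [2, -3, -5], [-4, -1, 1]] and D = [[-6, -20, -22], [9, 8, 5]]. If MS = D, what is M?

M = [[2, 4, 4], [-1, -1, -3]]

S is on the right of M, so right-multiply by S⁻¹: M = DS⁻¹.
det S = -2, so S⁻¹ = [[4, -5/2, -1/2], [-9, 11/2, 1/2], [7, -9/2, -1/2]].
M = DS⁻¹ = [[-6, -20, -22], [9, 8, 5]] · [[4, -5/2, -1/2], [-9, 11/2, 1/2], [7, -9/2, -1/2]] = [[2, 4, 4], [-1, -1, -3]].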